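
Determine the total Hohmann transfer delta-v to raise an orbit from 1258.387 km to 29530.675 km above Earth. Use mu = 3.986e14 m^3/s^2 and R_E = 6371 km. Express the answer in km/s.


r1 = 7629.3870 km = 7.629387e+06 m
r2 = 35901.6750 km = 3.5901675e+07 m
dv1 = sqrt(mu/r1)*(sqrt(2*r2/(r1+r2)) - 1) = 2055.0807 m/s
dv2 = sqrt(mu/r2)*(1 - sqrt(2*r1/(r1+r2))) = 1359.3009 m/s
total dv = |dv1| + |dv2| = 2055.0807 + 1359.3009 = 3414.3816 m/s = 3.4144 km/s

3.4144 km/s


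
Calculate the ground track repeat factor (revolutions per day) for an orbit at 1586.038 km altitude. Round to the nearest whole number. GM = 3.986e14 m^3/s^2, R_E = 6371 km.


r = 7.957038e+06 m
T = 2*pi*sqrt(r^3/mu) = 7063.7996 s = 117.7300 min
revs/day = 1440 / 117.7300 = 12.2314
Rounded: 12 revolutions per day

12 revolutions per day


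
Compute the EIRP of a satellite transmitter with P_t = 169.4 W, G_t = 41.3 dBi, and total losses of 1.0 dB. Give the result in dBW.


Pt = 169.4 W = 22.2891 dBW
EIRP = Pt_dBW + Gt - losses = 22.2891 + 41.3 - 1.0 = 62.5891 dBW

62.5891 dBW


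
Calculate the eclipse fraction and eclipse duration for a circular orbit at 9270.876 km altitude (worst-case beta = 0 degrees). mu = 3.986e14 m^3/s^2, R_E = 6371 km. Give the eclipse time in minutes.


r = 15641.8760 km
T = 324.4840 min
Eclipse fraction = arcsin(R_E/r)/pi = arcsin(6371.0000/15641.8760)/pi
= arcsin(0.4073041)/pi = 0.1335311
Eclipse duration = 0.1335311 * 324.4840 = 43.3287 min

43.3287 minutes


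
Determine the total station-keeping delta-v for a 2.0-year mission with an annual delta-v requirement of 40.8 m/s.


dV = rate * years = 40.8 * 2.0
dV = 81.6000 m/s

81.6000 m/s


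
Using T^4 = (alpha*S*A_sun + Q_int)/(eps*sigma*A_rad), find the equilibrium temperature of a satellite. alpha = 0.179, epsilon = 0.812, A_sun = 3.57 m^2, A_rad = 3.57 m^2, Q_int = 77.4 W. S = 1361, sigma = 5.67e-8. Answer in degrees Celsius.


Numerator = alpha*S*A_sun + Q_int = 0.179*1361*3.57 + 77.4 = 947.1198 W
Denominator = eps*sigma*A_rad = 0.812*5.67e-8*3.57 = 1.6436423e-07 W/K^4
T^4 = 5.7623234e+09 K^4
T = 275.5176 K = 2.3676 C

2.3676 degrees Celsius


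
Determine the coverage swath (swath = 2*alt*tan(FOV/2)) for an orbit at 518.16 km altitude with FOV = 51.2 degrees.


FOV = 51.2 deg = 0.8936086 rad
swath = 2 * alt * tan(FOV/2) = 2 * 518.16 * tan(0.4468043)
swath = 2 * 518.16 * 0.4791197
swath = 496.5213 km

496.5213 km


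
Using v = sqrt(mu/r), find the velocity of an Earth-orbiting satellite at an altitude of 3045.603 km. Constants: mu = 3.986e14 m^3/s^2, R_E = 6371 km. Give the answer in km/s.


r = R_E + alt = 6371.0 + 3045.603 = 9416.6030 km = 9.416603e+06 m
v = sqrt(mu/r) = sqrt(3.986e14 / 9.416603e+06) = 6506.1117 m/s = 6.5061 km/s

6.5061 km/s


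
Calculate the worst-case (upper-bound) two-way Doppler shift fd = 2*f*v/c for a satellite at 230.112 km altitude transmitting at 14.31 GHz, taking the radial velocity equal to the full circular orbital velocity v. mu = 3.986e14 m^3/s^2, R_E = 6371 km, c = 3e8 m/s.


r = 6.601112e+06 m
v = sqrt(mu/r) = 7770.6992 m/s (worst-case radial velocity)
f = 14.31 GHz = 1.431e+10 Hz
fd = 2*f*v/c = 2*1.431e+10*7770.6992/3.0e+08
fd = 741324.7011 Hz

741324.7011 Hz


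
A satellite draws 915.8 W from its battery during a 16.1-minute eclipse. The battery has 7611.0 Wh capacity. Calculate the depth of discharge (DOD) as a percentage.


E_used = P * t / 60 = 915.8 * 16.1 / 60 = 245.7397 Wh
DOD = E_used / E_total * 100 = 245.7397 / 7611.0 * 100
DOD = 3.2287 %

3.2287 %


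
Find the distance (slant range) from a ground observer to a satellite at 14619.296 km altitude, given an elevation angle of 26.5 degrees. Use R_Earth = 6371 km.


h = 14619.296 km, el = 26.5 deg
d = -R_E*sin(el) + sqrt((R_E*sin(el))^2 + 2*R_E*h + h^2)
d = -6371.0000*sin(0.4625123) + sqrt((6371.0000*0.4461978)^2 + 2*6371.0000*14619.296 + 14619.296^2)
d = 17358.3623 km

17358.3623 km


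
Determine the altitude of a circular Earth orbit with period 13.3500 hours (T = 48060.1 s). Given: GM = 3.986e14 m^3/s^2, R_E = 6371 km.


T = 48060.1 s
r = (mu*T^2/(4*pi^2))^(1/3) = (3.986e14 * 48060.1^2 / (4*pi^2))^(1/3)
r = 2.8570355e+07 m = 28570.3547 km
alt = r - R_E = 28570.3547 - 6371 = 22199.3547 km

22199.3547 km


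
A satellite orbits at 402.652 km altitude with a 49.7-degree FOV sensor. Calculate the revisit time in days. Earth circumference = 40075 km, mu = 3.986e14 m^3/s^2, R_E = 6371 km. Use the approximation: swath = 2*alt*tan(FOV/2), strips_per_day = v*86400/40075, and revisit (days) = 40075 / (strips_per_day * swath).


swath = 2*402.652*tan(0.4337143) = 372.9558 km
v = sqrt(mu/r) = 7671.0923 m/s = 7.6711 km/s
strips/day = v*86400/40075 = 7.6711*86400/40075 = 16.5385
coverage/day = strips * swath = 16.5385 * 372.9558 = 6168.1485 km
revisit = 40075 / 6168.1485 = 6.4971 days

6.4971 days


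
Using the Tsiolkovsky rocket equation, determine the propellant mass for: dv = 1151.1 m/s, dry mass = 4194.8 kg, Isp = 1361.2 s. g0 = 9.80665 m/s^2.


ve = Isp * g0 = 1361.2 * 9.80665 = 13348.811980 m/s
mass ratio = exp(dv/ve) = exp(1151.1/13348.811980) = 1.09005962
m_prop = m_dry * (mr - 1) = 4194.8 * (1.09005962 - 1)
m_prop = 377.7821 kg

377.7821 kg


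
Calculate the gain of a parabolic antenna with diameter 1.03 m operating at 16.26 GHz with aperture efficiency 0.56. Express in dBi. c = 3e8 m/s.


lambda = c/f = 3e8 / 1.626e+10 = 0.01845018 m
G = eta*(pi*D/lambda)^2 = 0.56*(pi*1.03/0.01845018)^2
G = 17225.0620 (linear)
G = 10*log10(17225.0620) = 42.3616 dBi

42.3616 dBi


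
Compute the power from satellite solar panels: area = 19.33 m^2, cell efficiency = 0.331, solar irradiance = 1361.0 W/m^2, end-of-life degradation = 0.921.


P = area * eta * S * degradation
P = 19.33 * 0.331 * 1361.0 * 0.921
P = 8020.0597 W

8020.0597 W


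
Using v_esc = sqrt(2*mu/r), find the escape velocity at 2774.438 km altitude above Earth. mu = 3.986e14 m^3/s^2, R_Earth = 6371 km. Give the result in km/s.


r = 6371.0 + 2774.438 = 9145.4380 km = 9.145438e+06 m
v_esc = sqrt(2*mu/r) = sqrt(2*3.986e14 / 9.145438e+06)
v_esc = 9336.4417 m/s = 9.3364 km/s

9.3364 km/s


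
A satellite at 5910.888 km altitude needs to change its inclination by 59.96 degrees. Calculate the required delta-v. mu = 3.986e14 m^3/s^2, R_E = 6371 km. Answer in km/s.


r = 12281.8880 km = 1.2281888e+07 m
V = sqrt(mu/r) = 5696.8670 m/s
di = 59.96 deg = 1.0465 rad
dV = 2*V*sin(di/2) = 2*5696.8670*sin(0.5232497)
dV = 5693.4223 m/s = 5.6934 km/s

5.6934 km/s


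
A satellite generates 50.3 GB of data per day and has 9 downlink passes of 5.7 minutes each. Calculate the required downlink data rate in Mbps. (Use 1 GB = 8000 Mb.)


total contact time = 9 * 5.7 * 60 = 3078.0000 s
data = 50.3 GB = 402400.0000 Mb
rate = 402400.0000 / 3078.0000 = 130.7342 Mbps

130.7342 Mbps


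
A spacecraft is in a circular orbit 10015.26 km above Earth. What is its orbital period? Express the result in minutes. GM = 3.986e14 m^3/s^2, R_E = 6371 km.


r = 16386.2600 km = 1.638626e+07 m
T = 2*pi*sqrt(r^3/mu) = 2*pi*sqrt(4.3998668e+21 / 3.986e14)
T = 20875.2163 s = 347.9203 min

347.9203 minutes


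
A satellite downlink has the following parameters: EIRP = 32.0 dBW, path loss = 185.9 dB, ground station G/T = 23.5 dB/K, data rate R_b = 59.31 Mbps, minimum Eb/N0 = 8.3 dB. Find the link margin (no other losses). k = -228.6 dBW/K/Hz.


C/N0 = EIRP - FSPL + G/T - k = 32.0 - 185.9 + 23.5 - (-228.6)
C/N0 = 98.2000 dB-Hz
R_b = 59.31 Mbps = 5.931e+07 bps -> 10*log10(R_b) = 77.7313 dB-Hz
Eb/N0 = C/N0 - 10*log10(R_b) = 98.2000 - 77.7313 = 20.4687 dB
Margin = Eb/N0 - Eb/N0_req = 20.4687 - 8.3 = 12.1687 dB (link closes)

12.1687 dB


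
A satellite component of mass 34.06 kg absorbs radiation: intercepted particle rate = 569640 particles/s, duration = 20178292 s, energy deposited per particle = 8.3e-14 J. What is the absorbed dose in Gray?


Total energy deposited = rate * time * E_per
  = 569640 * 20178292 * 8.3e-14 = 0.9540321 J
Dose = E_total / mass = 0.9540321 / 34.06
Dose = 0.02801034 Gy

0.0280 Gy


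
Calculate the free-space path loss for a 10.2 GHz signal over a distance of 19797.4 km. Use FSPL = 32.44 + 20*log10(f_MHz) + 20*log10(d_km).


f = 10.2 GHz = 10200.0000 MHz
d = 19797.4 km
FSPL = 32.44 + 20*log10(10200.0000) + 20*log10(19797.4)
FSPL = 32.44 + 80.1720 + 85.9322
FSPL = 198.5442 dB

198.5442 dB


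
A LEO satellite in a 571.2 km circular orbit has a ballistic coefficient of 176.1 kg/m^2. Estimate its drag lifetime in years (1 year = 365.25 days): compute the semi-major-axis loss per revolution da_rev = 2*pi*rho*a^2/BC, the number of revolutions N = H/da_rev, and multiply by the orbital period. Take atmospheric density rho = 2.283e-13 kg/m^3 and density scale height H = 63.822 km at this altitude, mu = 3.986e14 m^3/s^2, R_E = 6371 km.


a = R_E + alt = 6942.2000 km = 6.9422e+06 m
da_rev = 2*pi*rho*a^2/BC = 2*pi*2.283e-13*(6.9422e+06)^2/176.1 = 0.392573217 m per revolution
N = H/da_rev = 63822.0000 m / 0.392573217 m = 162573.4954 revolutions
P = 2*pi*sqrt(a^3/mu) = 5756.4787 s
lifetime = N*P = 162573.4954 * 5756.4787 = 9.3585087e+08 s = 10831.6072 days
years = 10831.6072 / 365.25 = 29.6553 years

29.6553 years


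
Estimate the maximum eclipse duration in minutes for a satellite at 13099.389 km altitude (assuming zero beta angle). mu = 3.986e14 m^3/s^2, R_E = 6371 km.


r = 19470.3890 km
T = 450.6319 min
Eclipse fraction = arcsin(R_E/r)/pi = arcsin(6371.0000/19470.3890)/pi
= arcsin(0.3272148)/pi = 0.1061101
Eclipse duration = 0.1061101 * 450.6319 = 47.8166 min

47.8166 minutes


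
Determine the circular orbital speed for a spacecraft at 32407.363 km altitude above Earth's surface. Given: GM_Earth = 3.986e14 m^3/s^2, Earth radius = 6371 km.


r = R_E + alt = 6371.0 + 32407.363 = 38778.3630 km = 3.8778363e+07 m
v = sqrt(mu/r) = sqrt(3.986e14 / 3.8778363e+07) = 3206.0767 m/s = 3.2061 km/s

3.2061 km/s


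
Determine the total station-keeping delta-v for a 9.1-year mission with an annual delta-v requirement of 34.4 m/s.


dV = rate * years = 34.4 * 9.1
dV = 313.0400 m/s

313.0400 m/s


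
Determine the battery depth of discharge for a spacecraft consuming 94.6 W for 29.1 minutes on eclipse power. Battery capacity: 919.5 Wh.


E_used = P * t / 60 = 94.6 * 29.1 / 60 = 45.8810 Wh
DOD = E_used / E_total * 100 = 45.8810 / 919.5 * 100
DOD = 4.9898 %

4.9898 %


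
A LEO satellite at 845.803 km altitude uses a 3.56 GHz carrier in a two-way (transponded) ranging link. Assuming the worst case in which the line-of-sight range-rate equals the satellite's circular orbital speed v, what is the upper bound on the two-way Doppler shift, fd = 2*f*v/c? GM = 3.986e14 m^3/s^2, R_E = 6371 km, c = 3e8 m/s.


r = 7.216803e+06 m
v = sqrt(mu/r) = 7431.8378 m/s (worst-case radial velocity)
f = 3.56 GHz = 3.56e+09 Hz
fd = 2*f*v/c = 2*3.56e+09*7431.8378/3.0e+08
fd = 176382.2835 Hz

176382.2835 Hz


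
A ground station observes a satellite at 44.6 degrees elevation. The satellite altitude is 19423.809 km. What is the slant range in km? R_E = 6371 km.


h = 19423.809 km, el = 44.6 deg
d = -R_E*sin(el) + sqrt((R_E*sin(el))^2 + 2*R_E*h + h^2)
d = -6371.0000*sin(0.7784168) + sqrt((6371.0000*0.7021531)^2 + 2*6371.0000*19423.809 + 19423.809^2)
d = 20919.3770 km

20919.3770 km


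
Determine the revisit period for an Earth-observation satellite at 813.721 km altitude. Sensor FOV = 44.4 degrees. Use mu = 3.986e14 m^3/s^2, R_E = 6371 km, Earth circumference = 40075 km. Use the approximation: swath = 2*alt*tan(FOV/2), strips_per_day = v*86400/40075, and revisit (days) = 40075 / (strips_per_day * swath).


swath = 2*813.721*tan(0.3874631) = 664.1468 km
v = sqrt(mu/r) = 7448.4120 m/s = 7.4484 km/s
strips/day = v*86400/40075 = 7.4484*86400/40075 = 16.0585
coverage/day = strips * swath = 16.0585 * 664.1468 = 10665.1747 km
revisit = 40075 / 10665.1747 = 3.7576 days

3.7576 days


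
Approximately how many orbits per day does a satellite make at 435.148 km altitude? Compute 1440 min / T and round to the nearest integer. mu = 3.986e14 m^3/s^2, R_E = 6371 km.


r = 6.806148e+06 m
T = 2*pi*sqrt(r^3/mu) = 5588.0889 s = 93.1348 min
revs/day = 1440 / 93.1348 = 15.4615
Rounded: 15 revolutions per day

15 revolutions per day


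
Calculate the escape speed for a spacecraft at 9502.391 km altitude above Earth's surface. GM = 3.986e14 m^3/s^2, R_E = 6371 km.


r = 6371.0 + 9502.391 = 15873.3910 km = 1.5873391e+07 m
v_esc = sqrt(2*mu/r) = sqrt(2*3.986e14 / 1.5873391e+07)
v_esc = 7086.7773 m/s = 7.0868 km/s

7.0868 km/s


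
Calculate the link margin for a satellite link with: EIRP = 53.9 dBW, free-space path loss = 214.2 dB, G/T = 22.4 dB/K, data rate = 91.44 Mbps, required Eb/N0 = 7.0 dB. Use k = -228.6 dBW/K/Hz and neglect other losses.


C/N0 = EIRP - FSPL + G/T - k = 53.9 - 214.2 + 22.4 - (-228.6)
C/N0 = 90.7000 dB-Hz
R_b = 91.44 Mbps = 9.144e+07 bps -> 10*log10(R_b) = 79.6114 dB-Hz
Eb/N0 = C/N0 - 10*log10(R_b) = 90.7000 - 79.6114 = 11.0886 dB
Margin = Eb/N0 - Eb/N0_req = 11.0886 - 7.0 = 4.0886 dB (link closes)

4.0886 dB


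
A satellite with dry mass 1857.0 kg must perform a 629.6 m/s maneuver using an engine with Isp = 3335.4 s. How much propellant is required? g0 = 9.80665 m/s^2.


ve = Isp * g0 = 3335.4 * 9.80665 = 32709.100410 m/s
mass ratio = exp(dv/ve) = exp(629.6/32709.100410) = 1.01943491
m_prop = m_dry * (mr - 1) = 1857.0 * (1.01943491 - 1)
m_prop = 36.0906 kg

36.0906 kg


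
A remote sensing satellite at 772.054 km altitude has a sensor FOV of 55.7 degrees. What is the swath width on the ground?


FOV = 55.7 deg = 0.9721484 rad
swath = 2 * alt * tan(FOV/2) = 2 * 772.054 * tan(0.4860742)
swath = 2 * 772.054 * 0.528356
swath = 815.8387 km

815.8387 km


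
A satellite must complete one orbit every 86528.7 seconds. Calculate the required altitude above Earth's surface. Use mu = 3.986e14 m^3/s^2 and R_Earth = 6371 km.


T = 86528.7 s
r = (mu*T^2/(4*pi^2))^(1/3) = (3.986e14 * 86528.7^2 / (4*pi^2))^(1/3)
r = 4.2283017e+07 m = 42283.0174 km
alt = r - R_E = 42283.0174 - 6371 = 35912.0174 km

35912.0174 km


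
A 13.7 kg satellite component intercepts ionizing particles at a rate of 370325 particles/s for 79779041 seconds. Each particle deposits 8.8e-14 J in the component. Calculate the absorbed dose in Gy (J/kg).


Total energy deposited = rate * time * E_per
  = 370325 * 79779041 * 8.8e-14 = 2.5999 J
Dose = E_total / mass = 2.5999 / 13.7
Dose = 0.1897728 Gy

0.1898 Gy


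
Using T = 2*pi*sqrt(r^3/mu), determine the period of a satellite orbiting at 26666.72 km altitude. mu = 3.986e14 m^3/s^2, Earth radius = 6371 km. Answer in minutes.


r = 33037.7200 km = 3.303772e+07 m
T = 2*pi*sqrt(r^3/mu) = 2*pi*sqrt(3.6060372e+22 / 3.986e14)
T = 59762.1652 s = 996.0361 min

996.0361 minutes


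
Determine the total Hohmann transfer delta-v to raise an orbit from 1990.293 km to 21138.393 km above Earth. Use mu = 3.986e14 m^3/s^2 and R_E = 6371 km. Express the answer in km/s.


r1 = 8361.2930 km = 8.361293e+06 m
r2 = 27509.3930 km = 2.7509393e+07 m
dv1 = sqrt(mu/r1)*(sqrt(2*r2/(r1+r2)) - 1) = 1646.5183 m/s
dv2 = sqrt(mu/r2)*(1 - sqrt(2*r1/(r1+r2))) = 1207.4978 m/s
total dv = |dv1| + |dv2| = 1646.5183 + 1207.4978 = 2854.0161 m/s = 2.8540 km/s

2.8540 km/s


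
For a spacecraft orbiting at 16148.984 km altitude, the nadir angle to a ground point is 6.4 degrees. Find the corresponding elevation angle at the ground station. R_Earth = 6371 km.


r = R_E + alt = 22519.9840 km
Law of sines in the satellite / Earth-center / ground-point triangle:
  sin(nadir)/R_E = sin(90 + el)/r  =>  cos(el) = (r/R_E)*sin(nadir)
cos(el) = (22519.9840 / 6371.0000) * sin(6.4 deg) = 0.3940164
el = arccos(0.3940164) = 66.7954 deg
(Earth-central angle = 90 - nadir - el = 16.8046 deg)

66.7954 degrees


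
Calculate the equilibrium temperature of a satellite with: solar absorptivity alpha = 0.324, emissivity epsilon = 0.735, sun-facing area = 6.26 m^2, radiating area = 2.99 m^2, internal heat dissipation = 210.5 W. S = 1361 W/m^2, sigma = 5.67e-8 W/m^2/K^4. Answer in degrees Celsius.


Numerator = alpha*S*A_sun + Q_int = 0.324*1361*6.26 + 210.5 = 2970.9346 W
Denominator = eps*sigma*A_rad = 0.735*5.67e-8*2.99 = 1.2460676e-07 W/K^4
T^4 = 2.3842485e+10 K^4
T = 392.9505 K = 119.8005 C

119.8005 degrees Celsius


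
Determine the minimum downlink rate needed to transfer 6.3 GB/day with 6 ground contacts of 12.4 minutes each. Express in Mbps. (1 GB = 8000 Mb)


total contact time = 6 * 12.4 * 60 = 4464.0000 s
data = 6.3 GB = 50400.0000 Mb
rate = 50400.0000 / 4464.0000 = 11.2903 Mbps

11.2903 Mbps


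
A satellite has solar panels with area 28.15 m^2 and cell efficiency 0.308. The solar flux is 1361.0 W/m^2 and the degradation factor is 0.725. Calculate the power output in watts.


P = area * eta * S * degradation
P = 28.15 * 0.308 * 1361.0 * 0.725
P = 8555.1031 W

8555.1031 W


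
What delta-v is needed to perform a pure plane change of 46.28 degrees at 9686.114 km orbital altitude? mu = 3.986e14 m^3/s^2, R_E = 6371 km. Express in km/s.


r = 16057.1140 km = 1.6057114e+07 m
V = sqrt(mu/r) = 4982.3577 m/s
di = 46.28 deg = 0.8077384 rad
dV = 2*V*sin(di/2) = 2*4982.3577*sin(0.4038692)
dV = 3915.9256 m/s = 3.9159 km/s

3.9159 km/s


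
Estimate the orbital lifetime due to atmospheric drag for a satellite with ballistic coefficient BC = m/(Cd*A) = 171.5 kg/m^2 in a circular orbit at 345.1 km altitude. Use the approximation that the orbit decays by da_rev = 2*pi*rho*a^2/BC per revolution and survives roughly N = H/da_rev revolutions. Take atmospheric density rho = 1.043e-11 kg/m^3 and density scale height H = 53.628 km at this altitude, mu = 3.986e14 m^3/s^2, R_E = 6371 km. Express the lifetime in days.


a = R_E + alt = 6716.1000 km = 6.7161e+06 m
da_rev = 2*pi*rho*a^2/BC = 2*pi*1.043e-11*(6.7161e+06)^2/171.5 = 17.235916 m per revolution
N = H/da_rev = 53628.0000 m / 17.235916 m = 3111.4100 revolutions
P = 2*pi*sqrt(a^3/mu) = 5477.5576 s
lifetime = N*P = 3111.4100 * 5477.5576 = 1.7042927e+07 s = 197.2561 days

197.2561 days


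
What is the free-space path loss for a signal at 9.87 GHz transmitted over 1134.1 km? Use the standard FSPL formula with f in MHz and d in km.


f = 9.87 GHz = 9870.0000 MHz
d = 1134.1 km
FSPL = 32.44 + 20*log10(9870.0000) + 20*log10(1134.1)
FSPL = 32.44 + 79.8863 + 61.0930
FSPL = 173.4194 dB

173.4194 dB


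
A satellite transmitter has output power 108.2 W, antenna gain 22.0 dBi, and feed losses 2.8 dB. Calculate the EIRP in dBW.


Pt = 108.2 W = 20.3423 dBW
EIRP = Pt_dBW + Gt - losses = 20.3423 + 22.0 - 2.8 = 39.5423 dBW

39.5423 dBW


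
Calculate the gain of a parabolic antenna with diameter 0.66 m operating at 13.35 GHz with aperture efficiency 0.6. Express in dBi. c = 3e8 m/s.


lambda = c/f = 3e8 / 1.335e+10 = 0.02247191 m
G = eta*(pi*D/lambda)^2 = 0.6*(pi*0.66/0.02247191)^2
G = 5108.0941 (linear)
G = 10*log10(5108.0941) = 37.0826 dBi

37.0826 dBi


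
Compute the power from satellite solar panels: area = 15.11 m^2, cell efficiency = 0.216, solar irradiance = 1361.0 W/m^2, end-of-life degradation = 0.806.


P = area * eta * S * degradation
P = 15.11 * 0.216 * 1361.0 * 0.806
P = 3580.2338 W

3580.2338 W


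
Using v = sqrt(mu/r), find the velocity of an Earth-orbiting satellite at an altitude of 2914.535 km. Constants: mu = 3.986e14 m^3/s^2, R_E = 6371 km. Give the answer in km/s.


r = R_E + alt = 6371.0 + 2914.535 = 9285.5350 km = 9.285535e+06 m
v = sqrt(mu/r) = sqrt(3.986e14 / 9.285535e+06) = 6551.8686 m/s = 6.5519 km/s

6.5519 km/s


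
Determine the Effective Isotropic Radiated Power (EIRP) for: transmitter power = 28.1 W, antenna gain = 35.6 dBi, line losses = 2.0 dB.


Pt = 28.1 W = 14.4871 dBW
EIRP = Pt_dBW + Gt - losses = 14.4871 + 35.6 - 2.0 = 48.0871 dBW

48.0871 dBW


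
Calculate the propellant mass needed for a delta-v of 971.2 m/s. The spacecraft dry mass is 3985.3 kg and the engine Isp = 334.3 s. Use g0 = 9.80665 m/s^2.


ve = Isp * g0 = 334.3 * 9.80665 = 3278.363095 m/s
mass ratio = exp(dv/ve) = exp(971.2/3278.363095) = 1.34480014
m_prop = m_dry * (mr - 1) = 3985.3 * (1.34480014 - 1)
m_prop = 1374.1320 kg

1374.1320 kg


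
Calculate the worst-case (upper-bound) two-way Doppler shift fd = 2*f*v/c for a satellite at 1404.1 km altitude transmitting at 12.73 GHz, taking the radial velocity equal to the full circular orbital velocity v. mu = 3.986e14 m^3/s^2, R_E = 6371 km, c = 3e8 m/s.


r = 7.7751e+06 m
v = sqrt(mu/r) = 7160.0434 m/s (worst-case radial velocity)
f = 12.73 GHz = 1.273e+10 Hz
fd = 2*f*v/c = 2*1.273e+10*7160.0434/3.0e+08
fd = 607649.0175 Hz

607649.0175 Hz


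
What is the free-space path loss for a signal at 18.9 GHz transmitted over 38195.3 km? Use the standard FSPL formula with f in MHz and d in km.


f = 18.9 GHz = 18900.0000 MHz
d = 38195.3 km
FSPL = 32.44 + 20*log10(18900.0000) + 20*log10(38195.3)
FSPL = 32.44 + 85.5292 + 91.6402
FSPL = 209.6094 dB

209.6094 dB


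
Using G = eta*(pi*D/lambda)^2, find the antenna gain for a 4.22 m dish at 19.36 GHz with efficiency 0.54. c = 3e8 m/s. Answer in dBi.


lambda = c/f = 3e8 / 1.936e+10 = 0.01549587 m
G = eta*(pi*D/lambda)^2 = 0.54*(pi*4.22/0.01549587)^2
G = 395263.4014 (linear)
G = 10*log10(395263.4014) = 55.9689 dBi

55.9689 dBi


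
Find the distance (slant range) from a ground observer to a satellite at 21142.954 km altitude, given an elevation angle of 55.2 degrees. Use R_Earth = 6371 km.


h = 21142.954 km, el = 55.2 deg
d = -R_E*sin(el) + sqrt((R_E*sin(el))^2 + 2*R_E*h + h^2)
d = -6371.0000*sin(0.9634217) + sqrt((6371.0000*0.8211492)^2 + 2*6371.0000*21142.954 + 21142.954^2)
d = 22041.1013 km

22041.1013 km


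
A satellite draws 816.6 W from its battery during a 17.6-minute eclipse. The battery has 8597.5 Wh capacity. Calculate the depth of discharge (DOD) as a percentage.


E_used = P * t / 60 = 816.6 * 17.6 / 60 = 239.5360 Wh
DOD = E_used / E_total * 100 = 239.5360 / 8597.5 * 100
DOD = 2.7861 %

2.7861 %


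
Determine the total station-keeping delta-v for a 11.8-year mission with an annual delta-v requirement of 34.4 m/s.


dV = rate * years = 34.4 * 11.8
dV = 405.9200 m/s

405.9200 m/s


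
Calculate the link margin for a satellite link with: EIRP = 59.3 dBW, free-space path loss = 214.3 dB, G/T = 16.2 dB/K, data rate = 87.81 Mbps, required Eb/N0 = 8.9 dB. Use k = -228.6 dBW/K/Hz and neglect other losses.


C/N0 = EIRP - FSPL + G/T - k = 59.3 - 214.3 + 16.2 - (-228.6)
C/N0 = 89.8000 dB-Hz
R_b = 87.81 Mbps = 8.781e+07 bps -> 10*log10(R_b) = 79.4354 dB-Hz
Eb/N0 = C/N0 - 10*log10(R_b) = 89.8000 - 79.4354 = 10.3646 dB
Margin = Eb/N0 - Eb/N0_req = 10.3646 - 8.9 = 1.4646 dB (link closes)

1.4646 dB


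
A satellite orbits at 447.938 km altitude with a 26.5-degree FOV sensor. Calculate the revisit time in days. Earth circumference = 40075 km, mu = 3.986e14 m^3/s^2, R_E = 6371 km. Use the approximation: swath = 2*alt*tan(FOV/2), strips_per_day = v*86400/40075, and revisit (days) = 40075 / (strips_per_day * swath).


swath = 2*447.938*tan(0.2312561) = 210.9508 km
v = sqrt(mu/r) = 7645.5772 m/s = 7.6456 km/s
strips/day = v*86400/40075 = 7.6456*86400/40075 = 16.4835
coverage/day = strips * swath = 16.4835 * 210.9508 = 3477.2159 km
revisit = 40075 / 3477.2159 = 11.5250 days

11.5250 days


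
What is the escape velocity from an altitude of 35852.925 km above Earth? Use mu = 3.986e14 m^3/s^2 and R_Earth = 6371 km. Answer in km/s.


r = 6371.0 + 35852.925 = 42223.9250 km = 4.2223925e+07 m
v_esc = sqrt(2*mu/r) = sqrt(2*3.986e14 / 4.2223925e+07)
v_esc = 4345.1457 m/s = 4.3451 km/s

4.3451 km/s


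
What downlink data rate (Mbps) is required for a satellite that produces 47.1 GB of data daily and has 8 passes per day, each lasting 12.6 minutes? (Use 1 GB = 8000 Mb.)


total contact time = 8 * 12.6 * 60 = 6048.0000 s
data = 47.1 GB = 376800.0000 Mb
rate = 376800.0000 / 6048.0000 = 62.3016 Mbps

62.3016 Mbps


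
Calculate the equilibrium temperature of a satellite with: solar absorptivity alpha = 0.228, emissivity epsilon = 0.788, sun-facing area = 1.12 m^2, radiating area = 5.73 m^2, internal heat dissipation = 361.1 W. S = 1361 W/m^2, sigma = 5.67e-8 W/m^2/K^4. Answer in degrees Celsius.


Numerator = alpha*S*A_sun + Q_int = 0.228*1361*1.12 + 361.1 = 708.6450 W
Denominator = eps*sigma*A_rad = 0.788*5.67e-8*5.73 = 2.5601411e-07 W/K^4
T^4 = 2.7679918e+09 K^4
T = 229.3724 K = -43.7776 C

-43.7776 degrees Celsius


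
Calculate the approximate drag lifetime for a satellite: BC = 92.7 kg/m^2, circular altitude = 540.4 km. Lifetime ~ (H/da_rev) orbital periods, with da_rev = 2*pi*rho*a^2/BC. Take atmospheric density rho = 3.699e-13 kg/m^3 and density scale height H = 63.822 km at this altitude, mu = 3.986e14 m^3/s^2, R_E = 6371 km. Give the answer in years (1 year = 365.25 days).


a = R_E + alt = 6911.4000 km = 6.9114e+06 m
da_rev = 2*pi*rho*a^2/BC = 2*pi*3.699e-13*(6.9114e+06)^2/92.7 = 1.197613 m per revolution
N = H/da_rev = 63822.0000 m / 1.197613 m = 53291.0021 revolutions
P = 2*pi*sqrt(a^3/mu) = 5718.2122 s
lifetime = N*P = 53291.0021 * 5718.2122 = 3.0472926e+08 s = 3526.9590 days
years = 3526.9590 / 365.25 = 9.6563 years

9.6563 years


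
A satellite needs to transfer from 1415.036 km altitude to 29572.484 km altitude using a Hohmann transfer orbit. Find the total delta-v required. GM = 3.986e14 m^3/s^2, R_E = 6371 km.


r1 = 7786.0360 km = 7.786036e+06 m
r2 = 35943.4840 km = 3.5943484e+07 m
dv1 = sqrt(mu/r1)*(sqrt(2*r2/(r1+r2)) - 1) = 2018.7636 m/s
dv2 = sqrt(mu/r2)*(1 - sqrt(2*r1/(r1+r2))) = 1342.8969 m/s
total dv = |dv1| + |dv2| = 2018.7636 + 1342.8969 = 3361.6605 m/s = 3.3617 km/s

3.3617 km/s


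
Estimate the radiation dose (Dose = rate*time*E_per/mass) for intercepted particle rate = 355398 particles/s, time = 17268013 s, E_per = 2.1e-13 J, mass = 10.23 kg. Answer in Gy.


Total energy deposited = rate * time * E_per
  = 355398 * 17268013 * 2.1e-13 = 1.2888 J
Dose = E_total / mass = 1.2888 / 10.23
Dose = 0.1259798 Gy

0.1260 Gy


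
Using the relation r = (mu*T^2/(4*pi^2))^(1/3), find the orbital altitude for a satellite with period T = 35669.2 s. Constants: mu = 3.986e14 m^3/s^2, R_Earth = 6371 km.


T = 35669.2 s
r = (mu*T^2/(4*pi^2))^(1/3) = (3.986e14 * 35669.2^2 / (4*pi^2))^(1/3)
r = 2.3420065e+07 m = 23420.0651 km
alt = r - R_E = 23420.0651 - 6371 = 17049.0651 km

17049.0651 km


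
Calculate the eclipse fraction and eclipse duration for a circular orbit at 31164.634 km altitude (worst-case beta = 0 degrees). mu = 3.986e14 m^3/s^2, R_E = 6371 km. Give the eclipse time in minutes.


r = 37535.6340 km
T = 1206.2174 min
Eclipse fraction = arcsin(R_E/r)/pi = arcsin(6371.0000/37535.6340)/pi
= arcsin(0.169732)/pi = 0.05429022
Eclipse duration = 0.05429022 * 1206.2174 = 65.4858 min

65.4858 minutes


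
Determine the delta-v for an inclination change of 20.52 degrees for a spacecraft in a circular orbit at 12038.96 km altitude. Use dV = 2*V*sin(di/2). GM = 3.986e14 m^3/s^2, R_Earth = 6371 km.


r = 18409.9600 km = 1.840996e+07 m
V = sqrt(mu/r) = 4653.0983 m/s
di = 20.52 deg = 0.3581416 rad
dV = 2*V*sin(di/2) = 2*4653.0983*sin(0.1790708)
dV = 1657.5759 m/s = 1.6576 km/s

1.6576 km/s


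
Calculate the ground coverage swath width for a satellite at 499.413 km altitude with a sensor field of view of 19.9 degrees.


FOV = 19.9 deg = 0.3473205 rad
swath = 2 * alt * tan(FOV/2) = 2 * 499.413 * tan(0.1736603)
swath = 2 * 499.413 * 0.1754273
swath = 175.2214 km

175.2214 km


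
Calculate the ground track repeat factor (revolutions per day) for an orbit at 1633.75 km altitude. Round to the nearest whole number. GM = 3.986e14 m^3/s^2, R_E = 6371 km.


r = 8.00475e+06 m
T = 2*pi*sqrt(r^3/mu) = 7127.4287 s = 118.7905 min
revs/day = 1440 / 118.7905 = 12.1222
Rounded: 12 revolutions per day

12 revolutions per day


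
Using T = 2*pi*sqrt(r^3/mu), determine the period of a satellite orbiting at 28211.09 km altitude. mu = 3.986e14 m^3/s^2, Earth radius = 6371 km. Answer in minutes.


r = 34582.0900 km = 3.458209e+07 m
T = 2*pi*sqrt(r^3/mu) = 2*pi*sqrt(4.1357446e+22 / 3.986e14)
T = 64001.1940 s = 1066.6866 min

1066.6866 minutes


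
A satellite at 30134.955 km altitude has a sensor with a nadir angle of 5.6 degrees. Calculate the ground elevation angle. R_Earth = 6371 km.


r = R_E + alt = 36505.9550 km
Law of sines in the satellite / Earth-center / ground-point triangle:
  sin(nadir)/R_E = sin(90 + el)/r  =>  cos(el) = (r/R_E)*sin(nadir)
cos(el) = (36505.9550 / 6371.0000) * sin(5.6 deg) = 0.5591519
el = arccos(0.5591519) = 56.0028 deg
(Earth-central angle = 90 - nadir - el = 28.3972 deg)

56.0028 degrees


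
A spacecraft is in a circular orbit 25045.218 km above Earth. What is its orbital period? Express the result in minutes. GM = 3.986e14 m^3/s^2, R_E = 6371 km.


r = 31416.2180 km = 3.1416218e+07 m
T = 2*pi*sqrt(r^3/mu) = 2*pi*sqrt(3.100714e+22 / 3.986e14)
T = 55416.8804 s = 923.6147 min

923.6147 minutes


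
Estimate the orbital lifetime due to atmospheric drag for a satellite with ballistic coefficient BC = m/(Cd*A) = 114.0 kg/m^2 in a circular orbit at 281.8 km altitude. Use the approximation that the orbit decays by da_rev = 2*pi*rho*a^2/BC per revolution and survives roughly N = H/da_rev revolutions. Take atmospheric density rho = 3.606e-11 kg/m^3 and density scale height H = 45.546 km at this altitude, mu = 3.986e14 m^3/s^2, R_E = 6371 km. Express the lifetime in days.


a = R_E + alt = 6652.8000 km = 6.6528e+06 m
da_rev = 2*pi*rho*a^2/BC = 2*pi*3.606e-11*(6.6528e+06)^2/114.0 = 87.964953 m per revolution
N = H/da_rev = 45546.0000 m / 87.964953 m = 517.7744 revolutions
P = 2*pi*sqrt(a^3/mu) = 5400.3004 s
lifetime = N*P = 517.7744 * 5400.3004 = 2.7961373e+06 s = 32.3627 days

32.3627 days


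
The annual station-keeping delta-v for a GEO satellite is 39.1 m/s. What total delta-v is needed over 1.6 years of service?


dV = rate * years = 39.1 * 1.6
dV = 62.5600 m/s

62.5600 m/s


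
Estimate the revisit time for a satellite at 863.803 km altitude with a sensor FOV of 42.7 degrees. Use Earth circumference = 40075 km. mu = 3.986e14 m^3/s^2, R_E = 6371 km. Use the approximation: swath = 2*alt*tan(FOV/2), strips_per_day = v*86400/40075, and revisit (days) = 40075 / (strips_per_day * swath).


swath = 2*863.803*tan(0.3726278) = 675.3028 km
v = sqrt(mu/r) = 7422.5869 m/s = 7.4226 km/s
strips/day = v*86400/40075 = 7.4226*86400/40075 = 16.0028
coverage/day = strips * swath = 16.0028 * 675.3028 = 10806.7241 km
revisit = 40075 / 10806.7241 = 3.7083 days

3.7083 days


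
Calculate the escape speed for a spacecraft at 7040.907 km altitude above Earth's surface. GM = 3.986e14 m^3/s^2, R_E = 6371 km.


r = 6371.0 + 7040.907 = 13411.9070 km = 1.3411907e+07 m
v_esc = sqrt(2*mu/r) = sqrt(2*3.986e14 / 1.3411907e+07)
v_esc = 7709.7160 m/s = 7.7097 km/s

7.7097 km/s


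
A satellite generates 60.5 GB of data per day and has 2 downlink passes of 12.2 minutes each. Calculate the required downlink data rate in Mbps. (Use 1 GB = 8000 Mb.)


total contact time = 2 * 12.2 * 60 = 1464.0000 s
data = 60.5 GB = 484000.0000 Mb
rate = 484000.0000 / 1464.0000 = 330.6011 Mbps

330.6011 Mbps


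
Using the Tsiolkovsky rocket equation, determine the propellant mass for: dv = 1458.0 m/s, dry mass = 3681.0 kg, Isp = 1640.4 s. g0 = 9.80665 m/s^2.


ve = Isp * g0 = 1640.4 * 9.80665 = 16086.828660 m/s
mass ratio = exp(dv/ve) = exp(1458.0/16086.828660) = 1.09486728
m_prop = m_dry * (mr - 1) = 3681.0 * (1.09486728 - 1)
m_prop = 349.2065 kg

349.2065 kg


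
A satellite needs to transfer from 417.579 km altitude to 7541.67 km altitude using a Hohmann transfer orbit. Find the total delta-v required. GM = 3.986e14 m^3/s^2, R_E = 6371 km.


r1 = 6788.5790 km = 6.788579e+06 m
r2 = 13912.6700 km = 1.391267e+07 m
dv1 = sqrt(mu/r1)*(sqrt(2*r2/(r1+r2)) - 1) = 1221.1952 m/s
dv2 = sqrt(mu/r2)*(1 - sqrt(2*r1/(r1+r2))) = 1017.7779 m/s
total dv = |dv1| + |dv2| = 1221.1952 + 1017.7779 = 2238.9732 m/s = 2.2390 km/s

2.2390 km/s


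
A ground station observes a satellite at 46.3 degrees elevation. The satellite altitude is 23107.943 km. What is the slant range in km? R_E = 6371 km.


h = 23107.943 km, el = 46.3 deg
d = -R_E*sin(el) + sqrt((R_E*sin(el))^2 + 2*R_E*h + h^2)
d = -6371.0000*sin(0.8080874) + sqrt((6371.0000*0.7229671)^2 + 2*6371.0000*23107.943 + 23107.943^2)
d = 24542.4564 km

24542.4564 km


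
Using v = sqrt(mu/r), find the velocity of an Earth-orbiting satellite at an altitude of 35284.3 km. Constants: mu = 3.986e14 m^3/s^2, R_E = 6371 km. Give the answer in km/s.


r = R_E + alt = 6371.0 + 35284.3 = 41655.3000 km = 4.16553e+07 m
v = sqrt(mu/r) = sqrt(3.986e14 / 4.16553e+07) = 3093.3817 m/s = 3.0934 km/s

3.0934 km/s


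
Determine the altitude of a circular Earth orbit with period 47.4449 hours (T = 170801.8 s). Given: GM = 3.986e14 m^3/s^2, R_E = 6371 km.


T = 170801.8 s
r = (mu*T^2/(4*pi^2))^(1/3) = (3.986e14 * 170801.8^2 / (4*pi^2))^(1/3)
r = 6.6535611e+07 m = 66535.6108 km
alt = r - R_E = 66535.6108 - 6371 = 60164.6108 km

60164.6108 km


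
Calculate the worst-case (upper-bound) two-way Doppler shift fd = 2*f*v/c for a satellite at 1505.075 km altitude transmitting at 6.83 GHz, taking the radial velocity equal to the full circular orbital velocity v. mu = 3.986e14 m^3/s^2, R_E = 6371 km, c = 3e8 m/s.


r = 7.876075e+06 m
v = sqrt(mu/r) = 7113.9978 m/s (worst-case radial velocity)
f = 6.83 GHz = 6.83e+09 Hz
fd = 2*f*v/c = 2*6.83e+09*7113.9978/3.0e+08
fd = 323924.0325 Hz

323924.0325 Hz


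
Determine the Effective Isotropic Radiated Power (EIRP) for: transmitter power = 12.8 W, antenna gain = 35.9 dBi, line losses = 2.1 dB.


Pt = 12.8 W = 11.0721 dBW
EIRP = Pt_dBW + Gt - losses = 11.0721 + 35.9 - 2.1 = 44.8721 dBW

44.8721 dBW


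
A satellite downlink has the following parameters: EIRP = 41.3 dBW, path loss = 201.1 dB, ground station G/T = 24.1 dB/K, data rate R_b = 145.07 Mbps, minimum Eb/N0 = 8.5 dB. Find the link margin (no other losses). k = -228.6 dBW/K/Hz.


C/N0 = EIRP - FSPL + G/T - k = 41.3 - 201.1 + 24.1 - (-228.6)
C/N0 = 92.9000 dB-Hz
R_b = 145.07 Mbps = 1.4507e+08 bps -> 10*log10(R_b) = 81.6158 dB-Hz
Eb/N0 = C/N0 - 10*log10(R_b) = 92.9000 - 81.6158 = 11.2842 dB
Margin = Eb/N0 - Eb/N0_req = 11.2842 - 8.5 = 2.7842 dB (link closes)

2.7842 dB


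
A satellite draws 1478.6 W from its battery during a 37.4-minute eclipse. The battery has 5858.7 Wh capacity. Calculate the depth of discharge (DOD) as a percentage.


E_used = P * t / 60 = 1478.6 * 37.4 / 60 = 921.6607 Wh
DOD = E_used / E_total * 100 = 921.6607 / 5858.7 * 100
DOD = 15.7315 %

15.7315 %


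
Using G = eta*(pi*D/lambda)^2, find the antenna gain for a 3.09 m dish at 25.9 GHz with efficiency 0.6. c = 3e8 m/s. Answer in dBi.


lambda = c/f = 3e8 / 2.59e+10 = 0.01158301 m
G = eta*(pi*D/lambda)^2 = 0.6*(pi*3.09/0.01158301)^2
G = 421429.5393 (linear)
G = 10*log10(421429.5393) = 56.2472 dBi

56.2472 dBi


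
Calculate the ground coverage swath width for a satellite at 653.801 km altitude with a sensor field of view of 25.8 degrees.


FOV = 25.8 deg = 0.4502949 rad
swath = 2 * alt * tan(FOV/2) = 2 * 653.801 * tan(0.2251475)
swath = 2 * 653.801 * 0.2290306
swath = 299.4808 km

299.4808 km


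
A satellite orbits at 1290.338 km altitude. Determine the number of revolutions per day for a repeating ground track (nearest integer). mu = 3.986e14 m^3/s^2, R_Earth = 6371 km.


r = 7.661338e+06 m
T = 2*pi*sqrt(r^3/mu) = 6673.7227 s = 111.2287 min
revs/day = 1440 / 111.2287 = 12.9463
Rounded: 13 revolutions per day

13 revolutions per day


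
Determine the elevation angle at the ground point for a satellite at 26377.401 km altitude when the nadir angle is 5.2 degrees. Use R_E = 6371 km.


r = R_E + alt = 32748.4010 km
Law of sines in the satellite / Earth-center / ground-point triangle:
  sin(nadir)/R_E = sin(90 + el)/r  =>  cos(el) = (r/R_E)*sin(nadir)
cos(el) = (32748.4010 / 6371.0000) * sin(5.2 deg) = 0.4658722
el = arccos(0.4658722) = 62.2333 deg
(Earth-central angle = 90 - nadir - el = 22.5667 deg)

62.2333 degrees


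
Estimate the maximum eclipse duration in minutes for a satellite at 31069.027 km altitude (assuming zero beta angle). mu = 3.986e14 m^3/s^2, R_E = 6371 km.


r = 37440.0270 km
T = 1201.6118 min
Eclipse fraction = arcsin(R_E/r)/pi = arcsin(6371.0000/37440.0270)/pi
= arcsin(0.1701655)/pi = 0.05443022
Eclipse duration = 0.05443022 * 1201.6118 = 65.4040 min

65.4040 minutes


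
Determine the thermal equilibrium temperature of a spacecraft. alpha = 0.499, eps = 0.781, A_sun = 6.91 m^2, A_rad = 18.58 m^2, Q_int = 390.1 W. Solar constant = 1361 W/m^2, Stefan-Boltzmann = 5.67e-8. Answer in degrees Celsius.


Numerator = alpha*S*A_sun + Q_int = 0.499*1361*6.91 + 390.1 = 5082.9505 W
Denominator = eps*sigma*A_rad = 0.781*5.67e-8*18.58 = 8.2277257e-07 W/K^4
T^4 = 6.1778318e+09 K^4
T = 280.3555 K = 7.2055 C

7.2055 degrees Celsius


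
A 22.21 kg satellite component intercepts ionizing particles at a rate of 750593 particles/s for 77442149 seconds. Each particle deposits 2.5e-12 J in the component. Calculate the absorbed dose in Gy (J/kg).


Total energy deposited = rate * time * E_per
  = 750593 * 77442149 * 2.5e-12 = 145.3188 J
Dose = E_total / mass = 145.3188 / 22.21
Dose = 6.5429 Gy

6.5429 Gy


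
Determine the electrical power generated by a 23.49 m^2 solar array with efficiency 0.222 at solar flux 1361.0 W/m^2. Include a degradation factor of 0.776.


P = area * eta * S * degradation
P = 23.49 * 0.222 * 1361.0 * 0.776
P = 5507.5169 W

5507.5169 W


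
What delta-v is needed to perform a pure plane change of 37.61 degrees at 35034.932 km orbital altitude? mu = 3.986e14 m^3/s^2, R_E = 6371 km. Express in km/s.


r = 41405.9320 km = 4.1405932e+07 m
V = sqrt(mu/r) = 3102.6827 m/s
di = 37.61 deg = 0.6564183 rad
dV = 2*V*sin(di/2) = 2*3102.6827*sin(0.3282092)
dV = 2000.2890 m/s = 2.0003 km/s

2.0003 km/s


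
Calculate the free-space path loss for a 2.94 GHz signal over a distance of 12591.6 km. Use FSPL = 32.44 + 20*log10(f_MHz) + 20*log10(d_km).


f = 2.94 GHz = 2940.0000 MHz
d = 12591.6 km
FSPL = 32.44 + 20*log10(2940.0000) + 20*log10(12591.6)
FSPL = 32.44 + 69.3669 + 82.0016
FSPL = 183.8086 dB

183.8086 dB


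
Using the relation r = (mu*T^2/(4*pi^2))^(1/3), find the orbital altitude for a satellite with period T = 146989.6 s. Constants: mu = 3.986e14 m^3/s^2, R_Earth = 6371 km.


T = 146989.6 s
r = (mu*T^2/(4*pi^2))^(1/3) = (3.986e14 * 146989.6^2 / (4*pi^2))^(1/3)
r = 6.0198212e+07 m = 60198.2119 km
alt = r - R_E = 60198.2119 - 6371 = 53827.2119 km

53827.2119 km


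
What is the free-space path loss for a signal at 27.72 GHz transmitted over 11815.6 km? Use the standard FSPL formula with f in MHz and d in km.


f = 27.72 GHz = 27720.0000 MHz
d = 11815.6 km
FSPL = 32.44 + 20*log10(27720.0000) + 20*log10(11815.6)
FSPL = 32.44 + 88.8559 + 81.4491
FSPL = 202.7450 dB

202.7450 dB


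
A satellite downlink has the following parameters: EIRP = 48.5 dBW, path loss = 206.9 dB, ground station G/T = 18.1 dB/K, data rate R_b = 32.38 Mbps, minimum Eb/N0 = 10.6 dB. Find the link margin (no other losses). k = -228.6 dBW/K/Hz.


C/N0 = EIRP - FSPL + G/T - k = 48.5 - 206.9 + 18.1 - (-228.6)
C/N0 = 88.3000 dB-Hz
R_b = 32.38 Mbps = 3.238e+07 bps -> 10*log10(R_b) = 75.1028 dB-Hz
Eb/N0 = C/N0 - 10*log10(R_b) = 88.3000 - 75.1028 = 13.1972 dB
Margin = Eb/N0 - Eb/N0_req = 13.1972 - 10.6 = 2.5972 dB (link closes)

2.5972 dB


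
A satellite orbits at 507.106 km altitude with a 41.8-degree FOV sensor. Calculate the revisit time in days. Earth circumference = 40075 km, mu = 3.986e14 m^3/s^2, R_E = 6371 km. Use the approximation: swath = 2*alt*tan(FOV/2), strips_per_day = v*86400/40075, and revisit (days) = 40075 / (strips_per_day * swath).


swath = 2*507.106*tan(0.3647738) = 387.2899 km
v = sqrt(mu/r) = 7612.6211 m/s = 7.6126 km/s
strips/day = v*86400/40075 = 7.6126*86400/40075 = 16.4125
coverage/day = strips * swath = 16.4125 * 387.2899 = 6356.3909 km
revisit = 40075 / 6356.3909 = 6.3047 days

6.3047 days
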